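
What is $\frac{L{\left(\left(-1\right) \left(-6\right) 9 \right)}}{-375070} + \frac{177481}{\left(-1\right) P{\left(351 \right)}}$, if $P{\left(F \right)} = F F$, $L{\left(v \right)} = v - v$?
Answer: $- \frac{177481}{123201} \approx -1.4406$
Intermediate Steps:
$L{\left(v \right)} = 0$
$P{\left(F \right)} = F^{2}$
$\frac{L{\left(\left(-1\right) \left(-6\right) 9 \right)}}{-375070} + \frac{177481}{\left(-1\right) P{\left(351 \right)}} = \frac{0}{-375070} + \frac{177481}{\left(-1\right) 351^{2}} = 0 \left(- \frac{1}{375070}\right) + \frac{177481}{\left(-1\right) 123201} = 0 + \frac{177481}{-123201} = 0 + 177481 \left(- \frac{1}{123201}\right) = 0 - \frac{177481}{123201} = - \frac{177481}{123201}$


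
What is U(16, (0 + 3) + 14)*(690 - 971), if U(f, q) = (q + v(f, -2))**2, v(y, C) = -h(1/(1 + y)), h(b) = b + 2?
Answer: -18128996/289 ≈ -62730.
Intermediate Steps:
h(b) = 2 + b
v(y, C) = -2 - 1/(1 + y) (v(y, C) = -(2 + 1/(1 + y)) = -2 - 1/(1 + y))
U(f, q) = (q + (-3 - 2*f)/(1 + f))**2
U(16, (0 + 3) + 14)*(690 - 971) = ((1 + (1 + 16)*(2 - ((0 + 3) + 14)))**2/(1 + 16)**2)*(690 - 971) = ((1 + 17*(2 - (3 + 14)))**2/17**2)*(-281) = ((1 + 17*(2 - 1*17))**2/289)*(-281) = ((1 + 17*(2 - 17))**2/289)*(-281) = ((1 + 17*(-15))**2/289)*(-281) = ((1 - 255)**2/289)*(-281) = ((1/289)*(-254)**2)*(-281) = ((1/289)*64516)*(-281) = (64516/289)*(-281) = -18128996/289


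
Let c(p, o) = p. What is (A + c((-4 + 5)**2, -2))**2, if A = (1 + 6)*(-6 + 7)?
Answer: 64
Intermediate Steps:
A = 7 (A = 7*1 = 7)
(A + c((-4 + 5)**2, -2))**2 = (7 + (-4 + 5)**2)**2 = (7 + 1**2)**2 = (7 + 1)**2 = 8**2 = 64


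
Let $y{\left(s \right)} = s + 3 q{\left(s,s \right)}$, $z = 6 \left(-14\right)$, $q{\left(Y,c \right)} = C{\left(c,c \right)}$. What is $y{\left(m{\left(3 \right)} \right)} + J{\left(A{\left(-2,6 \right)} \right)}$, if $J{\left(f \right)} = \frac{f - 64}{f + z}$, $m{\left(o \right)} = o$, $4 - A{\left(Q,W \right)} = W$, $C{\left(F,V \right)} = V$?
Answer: $\frac{549}{43} \approx 12.767$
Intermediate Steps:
$q{\left(Y,c \right)} = c$
$A{\left(Q,W \right)} = 4 - W$
$z = -84$
$y{\left(s \right)} = 4 s$ ($y{\left(s \right)} = s + 3 s = 4 s$)
$J{\left(f \right)} = \frac{-64 + f}{-84 + f}$ ($J{\left(f \right)} = \frac{f - 64}{f - 84} = \frac{-64 + f}{-84 + f}$)
$y{\left(m{\left(3 \right)} \right)} + J{\left(A{\left(-2,6 \right)} \right)} = 4 \cdot 3 + \frac{-64 + \left(4 - 6\right)}{-84 + \left(4 - 6\right)} = 12 + \frac{-64 + \left(4 - 6\right)}{-84 + \left(4 - 6\right)} = 12 + \frac{-64 - 2}{-84 - 2} = 12 + \frac{1}{-86} \left(-66\right) = 12 - - \frac{33}{43} = 12 + \frac{33}{43} = \frac{549}{43}$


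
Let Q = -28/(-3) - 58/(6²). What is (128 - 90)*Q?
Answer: 2641/9 ≈ 293.44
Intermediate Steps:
Q = 139/18 (Q = -28*(-⅓) - 58/36 = 28/3 - 58*1/36 = 28/3 - 29/18 = 139/18 ≈ 7.7222)
(128 - 90)*Q = (128 - 90)*(139/18) = 38*(139/18) = 2641/9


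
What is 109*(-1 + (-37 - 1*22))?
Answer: -6540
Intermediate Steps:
109*(-1 + (-37 - 1*22)) = 109*(-1 + (-37 - 22)) = 109*(-1 - 59) = 109*(-60) = -6540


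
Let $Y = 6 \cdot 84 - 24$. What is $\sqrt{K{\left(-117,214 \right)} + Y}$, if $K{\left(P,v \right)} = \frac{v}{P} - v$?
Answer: $\frac{2 \sqrt{100451}}{39} \approx 16.253$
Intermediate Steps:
$K{\left(P,v \right)} = - v + \frac{v}{P}$
$Y = 480$ ($Y = 504 - 24 = 480$)
$\sqrt{K{\left(-117,214 \right)} + Y} = \sqrt{\left(\left(-1\right) 214 + \frac{214}{-117}\right) + 480} = \sqrt{\left(-214 + 214 \left(- \frac{1}{117}\right)\right) + 480} = \sqrt{\left(-214 - \frac{214}{117}\right) + 480} = \sqrt{- \frac{25252}{117} + 480} = \sqrt{\frac{30908}{117}} = \frac{2 \sqrt{100451}}{39}$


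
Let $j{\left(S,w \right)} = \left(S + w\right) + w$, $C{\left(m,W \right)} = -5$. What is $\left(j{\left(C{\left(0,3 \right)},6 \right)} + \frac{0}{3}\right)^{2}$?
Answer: $49$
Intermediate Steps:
$j{\left(S,w \right)} = S + 2 w$
$\left(j{\left(C{\left(0,3 \right)},6 \right)} + \frac{0}{3}\right)^{2} = \left(\left(-5 + 2 \cdot 6\right) + \frac{0}{3}\right)^{2} = \left(\left(-5 + 12\right) + 0 \cdot \frac{1}{3}\right)^{2} = \left(7 + 0\right)^{2} = 7^{2} = 49$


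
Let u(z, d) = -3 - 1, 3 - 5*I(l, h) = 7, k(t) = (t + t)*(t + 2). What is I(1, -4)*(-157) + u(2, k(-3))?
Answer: 608/5 ≈ 121.60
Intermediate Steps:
k(t) = 2*t*(2 + t) (k(t) = (2*t)*(2 + t) = 2*t*(2 + t))
I(l, h) = -⅘ (I(l, h) = ⅗ - ⅕*7 = ⅗ - 7/5 = -⅘)
u(z, d) = -4
I(1, -4)*(-157) + u(2, k(-3)) = -⅘*(-157) - 4 = 628/5 - 4 = 608/5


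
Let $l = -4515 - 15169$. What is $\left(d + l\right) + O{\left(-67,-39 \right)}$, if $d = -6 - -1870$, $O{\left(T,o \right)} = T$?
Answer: $-17887$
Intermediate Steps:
$l = -19684$
$d = 1864$ ($d = -6 + 1870 = 1864$)
$\left(d + l\right) + O{\left(-67,-39 \right)} = \left(1864 - 19684\right) - 67 = -17820 - 67 = -17887$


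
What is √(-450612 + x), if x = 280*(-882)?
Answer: 18*I*√2153 ≈ 835.21*I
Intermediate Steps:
x = -246960
√(-450612 + x) = √(-450612 - 246960) = √(-697572) = 18*I*√2153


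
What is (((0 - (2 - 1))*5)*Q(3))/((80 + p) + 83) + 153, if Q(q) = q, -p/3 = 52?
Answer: 1056/7 ≈ 150.86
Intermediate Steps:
p = -156 (p = -3*52 = -156)
(((0 - (2 - 1))*5)*Q(3))/((80 + p) + 83) + 153 = (((0 - (2 - 1))*5)*3)/((80 - 156) + 83) + 153 = (((0 - 1*1)*5)*3)/(-76 + 83) + 153 = (((0 - 1)*5)*3)/7 + 153 = (-1*5*3)*(⅐) + 153 = -5*3*(⅐) + 153 = -15*⅐ + 153 = -15/7 + 153 = 1056/7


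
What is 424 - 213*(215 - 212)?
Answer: -215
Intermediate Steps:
424 - 213*(215 - 212) = 424 - 213*3 = 424 - 639 = -215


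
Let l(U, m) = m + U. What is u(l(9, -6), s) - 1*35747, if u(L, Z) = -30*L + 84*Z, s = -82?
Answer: -42725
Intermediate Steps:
l(U, m) = U + m
u(l(9, -6), s) - 1*35747 = (-30*(9 - 6) + 84*(-82)) - 1*35747 = (-30*3 - 6888) - 35747 = (-90 - 6888) - 35747 = -6978 - 35747 = -42725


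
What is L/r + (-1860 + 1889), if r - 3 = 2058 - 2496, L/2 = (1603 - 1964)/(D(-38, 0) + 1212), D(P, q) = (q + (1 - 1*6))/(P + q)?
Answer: 581086951/20036535 ≈ 29.001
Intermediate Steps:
D(P, q) = (-5 + q)/(P + q) (D(P, q) = (q + (1 - 6))/(P + q) = (q - 5)/(P + q) = (-5 + q)/(P + q))
L = -27436/46061 (L = 2*((1603 - 1964)/((-5 + 0)/(-38 + 0) + 1212)) = 2*(-361/(-5/(-38) + 1212)) = 2*(-361/(-1/38*(-5) + 1212)) = 2*(-361/(5/38 + 1212)) = 2*(-361/46061/38) = 2*(-361*38/46061) = 2*(-13718/46061) = -27436/46061 ≈ -0.59564)
r = -435 (r = 3 + (2058 - 2496) = 3 - 438 = -435)
L/r + (-1860 + 1889) = -27436/46061/(-435) + (-1860 + 1889) = -27436/46061*(-1/435) + 29 = 27436/20036535 + 29 = 581086951/20036535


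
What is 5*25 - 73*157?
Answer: -11336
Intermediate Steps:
5*25 - 73*157 = 125 - 11461 = -11336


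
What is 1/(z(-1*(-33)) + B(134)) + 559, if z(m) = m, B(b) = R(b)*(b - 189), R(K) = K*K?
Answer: 552038772/987547 ≈ 559.00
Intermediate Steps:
R(K) = K²
B(b) = b²*(-189 + b) (B(b) = b²*(b - 189) = b²*(-189 + b))
1/(z(-1*(-33)) + B(134)) + 559 = 1/(-1*(-33) + 134²*(-189 + 134)) + 559 = 1/(33 + 17956*(-55)) + 559 = 1/(33 - 987580) + 559 = 1/(-987547) + 559 = -1/987547 + 559 = 552038772/987547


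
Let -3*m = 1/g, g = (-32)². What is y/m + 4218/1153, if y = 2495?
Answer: -8837325702/1153 ≈ -7.6646e+6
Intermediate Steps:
g = 1024
m = -1/3072 (m = -⅓/1024 = -⅓*1/1024 = -1/3072 ≈ -0.00032552)
y/m + 4218/1153 = 2495/(-1/3072) + 4218/1153 = 2495*(-3072) + 4218*(1/1153) = -7664640 + 4218/1153 = -8837325702/1153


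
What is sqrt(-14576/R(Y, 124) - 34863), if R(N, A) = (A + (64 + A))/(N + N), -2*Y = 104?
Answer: 7*I*sqrt(5511)/3 ≈ 173.22*I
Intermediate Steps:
Y = -52 (Y = -1/2*104 = -52)
R(N, A) = (64 + 2*A)/(2*N) (R(N, A) = (64 + 2*A)/((2*N)) = (64 + 2*A)*(1/(2*N)) = (64 + 2*A)/(2*N))
sqrt(-14576/R(Y, 124) - 34863) = sqrt(-14576*(-52/(32 + 124)) - 34863) = sqrt(-14576/((-1/52*156)) - 34863) = sqrt(-14576/(-3) - 34863) = sqrt(-14576*(-1/3) - 34863) = sqrt(14576/3 - 34863) = sqrt(-90013/3) = 7*I*sqrt(5511)/3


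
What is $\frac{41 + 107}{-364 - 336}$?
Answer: $- \frac{37}{175} \approx -0.21143$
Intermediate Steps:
$\frac{41 + 107}{-364 - 336} = \frac{148}{-700} = 148 \left(- \frac{1}{700}\right) = - \frac{37}{175}$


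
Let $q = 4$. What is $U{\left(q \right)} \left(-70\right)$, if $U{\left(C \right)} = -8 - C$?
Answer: $840$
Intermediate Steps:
$U{\left(q \right)} \left(-70\right) = \left(-8 - 4\right) \left(-70\right) = \left(-12\right) \left(-70\right) = 840$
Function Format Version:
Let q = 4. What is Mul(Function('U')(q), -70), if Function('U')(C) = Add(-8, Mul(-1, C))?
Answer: 840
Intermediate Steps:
Mul(Function('U')(q), -70) = Mul(Add(-8, Mul(-1, 4)), -70) = Mul(Add(-8, -4), -70) = Mul(-12, -70) = 840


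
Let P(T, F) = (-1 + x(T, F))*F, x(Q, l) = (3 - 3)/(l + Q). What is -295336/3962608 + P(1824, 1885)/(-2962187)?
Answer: -108421367969/1467248237962 ≈ -0.073894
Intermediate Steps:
x(Q, l) = 0 (x(Q, l) = 0/(Q + l) = 0)
P(T, F) = -F (P(T, F) = (-1 + 0)*F = -F)
-295336/3962608 + P(1824, 1885)/(-2962187) = -295336/3962608 - 1*1885/(-2962187) = -295336*1/3962608 - 1885*(-1/2962187) = -36917/495326 + 1885/2962187 = -108421367969/1467248237962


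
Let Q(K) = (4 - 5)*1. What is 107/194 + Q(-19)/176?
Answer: 9319/17072 ≈ 0.54586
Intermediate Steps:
Q(K) = -1 (Q(K) = -1*1 = -1)
107/194 + Q(-19)/176 = 107/194 - 1/176 = 9319/17072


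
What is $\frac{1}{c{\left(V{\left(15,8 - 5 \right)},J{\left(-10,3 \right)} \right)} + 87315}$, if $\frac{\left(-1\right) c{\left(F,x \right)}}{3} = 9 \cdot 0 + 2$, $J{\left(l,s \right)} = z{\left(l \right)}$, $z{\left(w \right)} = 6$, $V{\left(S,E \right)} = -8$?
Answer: $\frac{1}{87309} \approx 1.1454 \cdot 10^{-5}$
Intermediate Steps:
$J{\left(l,s \right)} = 6$
$c{\left(F,x \right)} = -6$ ($c{\left(F,x \right)} = - 3 \left(9 \cdot 0 + 2\right) = - 3 \left(0 + 2\right) = \left(-3\right) 2 = -6$)
$\frac{1}{c{\left(V{\left(15,8 - 5 \right)},J{\left(-10,3 \right)} \right)} + 87315} = \frac{1}{-6 + 87315} = \frac{1}{87309}$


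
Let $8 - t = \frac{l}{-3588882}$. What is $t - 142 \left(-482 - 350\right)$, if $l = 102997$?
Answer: $\frac{424033689061}{3588882} \approx 1.1815 \cdot 10^{5}$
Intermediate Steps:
$t = \frac{28814053}{3588882}$ ($t = 8 - \frac{102997}{-3588882} = 8 - 102997 \left(- \frac{1}{3588882}\right) = 8 - - \frac{102997}{3588882} = 8 + \frac{102997}{3588882} = \frac{28814053}{3588882} \approx 8.0287$)
$t - 142 \left(-482 - 350\right) = \frac{28814053}{3588882} - 142 \left(-482 - 350\right) = \frac{28814053}{3588882} - -118144 = \frac{28814053}{3588882} + 118144 = \frac{424033689061}{3588882}$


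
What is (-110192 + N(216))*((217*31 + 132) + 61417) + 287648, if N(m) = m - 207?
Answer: -7522566860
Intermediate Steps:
N(m) = -207 + m
(-110192 + N(216))*((217*31 + 132) + 61417) + 287648 = (-110192 + (-207 + 216))*((217*31 + 132) + 61417) + 287648 = (-110192 + 9)*((6727 + 132) + 61417) + 287648 = -110183*(6859 + 61417) + 287648 = -110183*68276 + 287648 = -7522854508 + 287648 = -7522566860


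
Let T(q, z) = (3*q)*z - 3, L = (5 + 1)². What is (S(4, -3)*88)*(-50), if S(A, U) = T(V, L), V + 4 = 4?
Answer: 13200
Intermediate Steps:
L = 36 (L = 6² = 36)
V = 0 (V = -4 + 4 = 0)
T(q, z) = -3 + 3*q*z (T(q, z) = 3*q*z - 3 = -3 + 3*q*z)
S(A, U) = -3 (S(A, U) = -3 + 3*0*36 = -3 + 0 = -3)
(S(4, -3)*88)*(-50) = -3*88*(-50) = -264*(-50) = 13200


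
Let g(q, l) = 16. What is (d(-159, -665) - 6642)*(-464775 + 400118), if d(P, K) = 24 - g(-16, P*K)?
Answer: 428934538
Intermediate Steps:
d(P, K) = 8 (d(P, K) = 24 - 1*16 = 24 - 16 = 8)
(d(-159, -665) - 6642)*(-464775 + 400118) = (8 - 6642)*(-464775 + 400118) = -6634*(-64657) = 428934538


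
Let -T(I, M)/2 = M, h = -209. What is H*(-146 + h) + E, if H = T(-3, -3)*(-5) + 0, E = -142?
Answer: 10508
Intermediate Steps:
T(I, M) = -2*M
H = -30 (H = -2*(-3)*(-5) + 0 = 6*(-5) + 0 = -30 + 0 = -30)
H*(-146 + h) + E = -30*(-146 - 209) - 142 = -30*(-355) - 142 = 10650 - 142 = 10508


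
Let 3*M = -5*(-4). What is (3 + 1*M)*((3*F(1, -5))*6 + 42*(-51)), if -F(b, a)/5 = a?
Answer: -16356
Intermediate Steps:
F(b, a) = -5*a
M = 20/3 (M = (-5*(-4))/3 = (⅓)*20 = 20/3 ≈ 6.6667)
(3 + 1*M)*((3*F(1, -5))*6 + 42*(-51)) = (3 + 1*(20/3))*((3*(-5*(-5)))*6 + 42*(-51)) = (3 + 20/3)*((3*25)*6 - 2142) = 29*(75*6 - 2142)/3 = 29*(450 - 2142)/3 = (29/3)*(-1692) = -16356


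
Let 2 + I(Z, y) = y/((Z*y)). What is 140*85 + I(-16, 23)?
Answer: 190367/16 ≈ 11898.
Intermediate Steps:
I(Z, y) = -2 + 1/Z (I(Z, y) = -2 + y/((Z*y)) = -2 + y*(1/(Z*y)) = -2 + 1/Z)
140*85 + I(-16, 23) = 140*85 + (-2 + 1/(-16)) = 11900 + (-2 - 1/16) = 11900 - 33/16 = 190367/16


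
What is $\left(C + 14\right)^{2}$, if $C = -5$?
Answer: $81$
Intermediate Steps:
$\left(C + 14\right)^{2} = \left(-5 + 14\right)^{2} = 9^{2} = 81$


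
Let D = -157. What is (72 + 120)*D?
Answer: -30144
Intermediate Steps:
(72 + 120)*D = (72 + 120)*(-157) = 192*(-157) = -30144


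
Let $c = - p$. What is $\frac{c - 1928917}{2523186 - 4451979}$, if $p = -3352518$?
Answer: $- \frac{1423601}{1928793} \approx -0.73808$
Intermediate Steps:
$c = 3352518$ ($c = \left(-1\right) \left(-3352518\right) = 3352518$)
$\frac{c - 1928917}{2523186 - 4451979} = \frac{3352518 - 1928917}{2523186 - 4451979} = \frac{1423601}{-1928793} = 1423601 \left(- \frac{1}{1928793}\right) = - \frac{1423601}{1928793}$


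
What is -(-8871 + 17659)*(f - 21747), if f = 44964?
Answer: -204030996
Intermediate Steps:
-(-8871 + 17659)*(f - 21747) = -(-8871 + 17659)*(44964 - 21747) = -8788*23217 = -1*204030996 = -204030996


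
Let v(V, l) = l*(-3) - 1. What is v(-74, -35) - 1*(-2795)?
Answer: 2899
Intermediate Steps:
v(V, l) = -1 - 3*l (v(V, l) = -3*l - 1 = -1 - 3*l)
v(-74, -35) - 1*(-2795) = (-1 - 3*(-35)) - 1*(-2795) = (-1 + 105) + 2795 = 104 + 2795 = 2899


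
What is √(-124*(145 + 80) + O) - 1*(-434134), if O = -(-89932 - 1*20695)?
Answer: 434134 + √82727 ≈ 4.3442e+5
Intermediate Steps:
O = 110627 (O = -(-89932 - 20695) = -1*(-110627) = 110627)
√(-124*(145 + 80) + O) - 1*(-434134) = √(-124*(145 + 80) + 110627) - 1*(-434134) = √(-124*225 + 110627) + 434134 = √(-27900 + 110627) + 434134 = √82727 + 434134 = 434134 + √82727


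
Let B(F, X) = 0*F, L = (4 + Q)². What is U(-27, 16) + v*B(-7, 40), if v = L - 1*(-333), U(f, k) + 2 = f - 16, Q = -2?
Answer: -45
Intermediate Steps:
L = 4 (L = (4 - 2)² = 2² = 4)
U(f, k) = -18 + f (U(f, k) = -2 + (f - 16) = -2 + (-16 + f) = -18 + f)
B(F, X) = 0
v = 337 (v = 4 - 1*(-333) = 4 + 333 = 337)
U(-27, 16) + v*B(-7, 40) = (-18 - 27) + 337*0 = -45 + 0 = -45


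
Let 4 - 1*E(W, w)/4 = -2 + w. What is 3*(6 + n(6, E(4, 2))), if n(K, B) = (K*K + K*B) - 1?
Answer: 411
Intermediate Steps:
E(W, w) = 24 - 4*w (E(W, w) = 16 - 4*(-2 + w) = 16 + (8 - 4*w) = 24 - 4*w)
n(K, B) = -1 + K² + B*K (n(K, B) = (K² + B*K) - 1 = -1 + K² + B*K)
3*(6 + n(6, E(4, 2))) = 3*(6 + (-1 + 6² + (24 - 4*2)*6)) = 3*(6 + (-1 + 36 + (24 - 8)*6)) = 3*(6 + (-1 + 36 + 16*6)) = 3*(6 + (-1 + 36 + 96)) = 3*(6 + 131) = 3*137 = 411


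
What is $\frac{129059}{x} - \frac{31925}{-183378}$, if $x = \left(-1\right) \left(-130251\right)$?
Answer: $\frac{9274948159}{7961722626} \approx 1.1649$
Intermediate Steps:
$x = 130251$
$\frac{129059}{x} - \frac{31925}{-183378} = \frac{129059}{130251} - \frac{31925}{-183378} = 129059 \cdot \frac{1}{130251} - - \frac{31925}{183378} = \frac{129059}{130251} + \frac{31925}{183378} = \frac{9274948159}{7961722626}$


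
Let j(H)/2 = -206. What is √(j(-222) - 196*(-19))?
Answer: 12*√23 ≈ 57.550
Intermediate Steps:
j(H) = -412 (j(H) = 2*(-206) = -412)
√(j(-222) - 196*(-19)) = √(-412 - 196*(-19)) = √(-412 + 3724) = √3312 = 12*√23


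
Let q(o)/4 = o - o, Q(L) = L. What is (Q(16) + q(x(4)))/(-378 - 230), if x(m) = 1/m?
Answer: -1/38 ≈ -0.026316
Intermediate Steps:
q(o) = 0 (q(o) = 4*(o - o) = 4*0 = 0)
(Q(16) + q(x(4)))/(-378 - 230) = (16 + 0)/(-378 - 230) = 16/(-608) = 16*(-1/608) = -1/38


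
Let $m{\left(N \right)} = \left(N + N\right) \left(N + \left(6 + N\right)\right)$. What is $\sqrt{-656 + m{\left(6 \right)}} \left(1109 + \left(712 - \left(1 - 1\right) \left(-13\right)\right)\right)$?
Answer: $3642 i \sqrt{110} \approx 38198.0 i$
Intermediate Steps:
$m{\left(N \right)} = 2 N \left(6 + 2 N\right)$
$\sqrt{-656 + m{\left(6 \right)}} \left(1109 + \left(712 - \left(1 - 1\right) \left(-13\right)\right)\right) = \sqrt{-656 + 4 \cdot 6 \left(3 + 6\right)} \left(1109 + \left(712 - \left(1 - 1\right) \left(-13\right)\right)\right) = \sqrt{-656 + 4 \cdot 6 \cdot 9} \left(1109 + \left(712 - 0 \left(-13\right)\right)\right) = \sqrt{-656 + 216} \left(1109 + \left(712 - 0\right)\right) = \sqrt{-440} \left(1109 + \left(712 + 0\right)\right) = 2 i \sqrt{110} \left(1109 + 712\right) = 2 i \sqrt{110} \cdot 1821 = 3642 i \sqrt{110}$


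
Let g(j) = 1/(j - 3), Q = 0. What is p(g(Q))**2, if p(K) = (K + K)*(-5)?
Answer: 100/9 ≈ 11.111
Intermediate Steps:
g(j) = 1/(-3 + j)
p(K) = -10*K (p(K) = (2*K)*(-5) = -10*K)
p(g(Q))**2 = (-10/(-3 + 0))**2 = (-10/(-3))**2 = (-10*(-1/3))**2 = (10/3)**2 = 100/9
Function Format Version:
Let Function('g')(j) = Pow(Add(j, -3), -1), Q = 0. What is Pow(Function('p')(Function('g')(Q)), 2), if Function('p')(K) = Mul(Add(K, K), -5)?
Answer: Rational(100, 9) ≈ 11.111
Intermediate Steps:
Function('g')(j) = Pow(Add(-3, j), -1)
Function('p')(K) = Mul(-10, K) (Function('p')(K) = Mul(Mul(2, K), -5) = Mul(-10, K))
Pow(Function('p')(Function('g')(Q)), 2) = Pow(Mul(-10, Pow(Add(-3, 0), -1)), 2) = Pow(Mul(-10, Pow(-3, -1)), 2) = Pow(Mul(-10, Rational(-1, 3)), 2) = Pow(Rational(10, 3), 2) = Rational(100, 9)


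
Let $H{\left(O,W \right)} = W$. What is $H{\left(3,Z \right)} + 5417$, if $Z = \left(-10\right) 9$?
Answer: $5327$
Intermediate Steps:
$Z = -90$
$H{\left(3,Z \right)} + 5417 = -90 + 5417 = 5327$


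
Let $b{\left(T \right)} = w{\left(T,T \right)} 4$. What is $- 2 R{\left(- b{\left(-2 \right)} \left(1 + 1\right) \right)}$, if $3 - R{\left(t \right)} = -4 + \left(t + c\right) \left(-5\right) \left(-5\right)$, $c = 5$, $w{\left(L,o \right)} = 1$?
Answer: $-164$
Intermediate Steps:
$b{\left(T \right)} = 4$ ($b{\left(T \right)} = 1 \cdot 4 = 4$)
$R{\left(t \right)} = -118 - 25 t$ ($R{\left(t \right)} = 3 - \left(-4 + \left(t + 5\right) \left(-5\right) \left(-5\right)\right) = 3 - \left(-4 + \left(5 + t\right) \left(-5\right) \left(-5\right)\right) = 3 - \left(-4 + \left(-25 - 5 t\right) \left(-5\right)\right) = 3 - \left(-4 + \left(125 + 25 t\right)\right) = 3 - \left(121 + 25 t\right) = -118 - 25 t$)
$- 2 R{\left(- b{\left(-2 \right)} \left(1 + 1\right) \right)} = - 2 \left(-118 - 25 \left(- 4 \left(1 + 1\right)\right)\right) = - 2 \left(-118 - 25 \left(- 4 \cdot 2\right)\right) = - 2 \left(-118 - 25 \left(\left(-1\right) 8\right)\right) = - 2 \left(-118 - -200\right) = - 2 \left(-118 + 200\right) = \left(-2\right) 82 = -164$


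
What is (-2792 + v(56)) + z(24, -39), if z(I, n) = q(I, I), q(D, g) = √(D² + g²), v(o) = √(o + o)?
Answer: -2792 + 4*√7 + 24*√2 ≈ -2747.5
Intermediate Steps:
v(o) = √2*√o (v(o) = √(2*o) = √2*√o)
z(I, n) = √2*√(I²) (z(I, n) = √(I² + I²) = √(2*I²) = √2*√(I²))
(-2792 + v(56)) + z(24, -39) = (-2792 + √2*√56) + √2*√(24²) = (-2792 + √2*(2*√14)) + √2*√576 = (-2792 + 4*√7) + √2*24 = (-2792 + 4*√7) + 24*√2 = -2792 + 4*√7 + 24*√2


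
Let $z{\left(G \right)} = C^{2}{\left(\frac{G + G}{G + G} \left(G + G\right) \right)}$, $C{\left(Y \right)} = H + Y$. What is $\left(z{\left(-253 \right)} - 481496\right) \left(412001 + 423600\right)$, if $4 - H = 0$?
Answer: $-191763744692$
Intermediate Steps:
$H = 4$ ($H = 4 - 0 = 4 + 0 = 4$)
$C{\left(Y \right)} = 4 + Y$
$z{\left(G \right)} = \left(4 + 2 G\right)^{2}$ ($z{\left(G \right)} = \left(4 + \frac{G + G}{G + G} \left(G + G\right)\right)^{2} = \left(4 + \frac{2 G}{2 G} 2 G\right)^{2} = \left(4 + 2 G \frac{1}{2 G} 2 G\right)^{2} = \left(4 + 1 \cdot 2 G\right)^{2} = \left(4 + 2 G\right)^{2}$)
$\left(z{\left(-253 \right)} - 481496\right) \left(412001 + 423600\right) = \left(4 \left(2 - 253\right)^{2} - 481496\right) \left(412001 + 423600\right) = \left(4 \left(-251\right)^{2} - 481496\right) 835601 = \left(4 \cdot 63001 - 481496\right) 835601 = \left(252004 - 481496\right) 835601 = \left(-229492\right) 835601 = -191763744692$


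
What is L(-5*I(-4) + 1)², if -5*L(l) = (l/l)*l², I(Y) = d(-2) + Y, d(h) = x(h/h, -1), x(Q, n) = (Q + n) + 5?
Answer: 256/25 ≈ 10.240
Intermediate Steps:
x(Q, n) = 5 + Q + n
d(h) = 5 (d(h) = 5 + h/h - 1 = 5 + 1 - 1 = 5)
I(Y) = 5 + Y
L(l) = -l²/5 (L(l) = -l/l*l²/5 = -l²/5)
L(-5*I(-4) + 1)² = (-(-5*(5 - 4) + 1)²/5)² = (-(-5*1 + 1)²/5)² = (-(-5 + 1)²/5)² = (-⅕*(-4)²)² = (-⅕*16)² = (-16/5)² = 256/25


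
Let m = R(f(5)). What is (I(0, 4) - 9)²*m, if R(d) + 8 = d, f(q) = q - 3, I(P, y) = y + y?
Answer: -6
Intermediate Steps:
I(P, y) = 2*y
f(q) = -3 + q
R(d) = -8 + d
m = -6 (m = -8 + (-3 + 5) = -8 + 2 = -6)
(I(0, 4) - 9)²*m = (2*4 - 9)²*(-6) = (8 - 9)²*(-6) = (-1)²*(-6) = 1*(-6) = -6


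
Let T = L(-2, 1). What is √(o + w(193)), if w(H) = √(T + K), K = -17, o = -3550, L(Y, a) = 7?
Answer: √(-3550 + I*√10) ≈ 0.0265 + 59.582*I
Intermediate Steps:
T = 7
w(H) = I*√10 (w(H) = √(7 - 17) = √(-10) = I*√10)
√(o + w(193)) = √(-3550 + I*√10)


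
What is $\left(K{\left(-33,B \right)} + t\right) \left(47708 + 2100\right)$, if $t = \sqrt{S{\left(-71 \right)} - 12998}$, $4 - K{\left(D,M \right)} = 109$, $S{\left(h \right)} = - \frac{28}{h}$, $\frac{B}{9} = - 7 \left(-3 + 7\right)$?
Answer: $-5229840 + \frac{49808 i \sqrt{65520930}}{71} \approx -5.2298 \cdot 10^{6} + 5.6785 \cdot 10^{6} i$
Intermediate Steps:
$B = -252$ ($B = 9 \left(- 7 \left(-3 + 7\right)\right) = 9 \left(\left(-7\right) 4\right) = 9 \left(-28\right) = -252$)
$K{\left(D,M \right)} = -105$ ($K{\left(D,M \right)} = 4 - 109 = -105$)
$t = \frac{i \sqrt{65520930}}{71}$ ($t = \sqrt{- \frac{28}{-71} - 12998} = \sqrt{\left(-28\right) \left(- \frac{1}{71}\right) - 12998} = \sqrt{\frac{28}{71} - 12998} = \sqrt{- \frac{922830}{71}} = \frac{i \sqrt{65520930}}{71} \approx 114.01 i$)
$\left(K{\left(-33,B \right)} + t\right) \left(47708 + 2100\right) = \left(-105 + \frac{i \sqrt{65520930}}{71}\right) \left(47708 + 2100\right) = \left(-105 + \frac{i \sqrt{65520930}}{71}\right) 49808 = -5229840 + \frac{49808 i \sqrt{65520930}}{71}$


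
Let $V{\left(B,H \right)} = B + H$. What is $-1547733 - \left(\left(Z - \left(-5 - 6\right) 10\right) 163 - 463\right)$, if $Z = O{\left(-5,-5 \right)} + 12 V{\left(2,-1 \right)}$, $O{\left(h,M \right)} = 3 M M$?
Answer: $-1579381$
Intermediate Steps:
$O{\left(h,M \right)} = 3 M^{2}$
$Z = 87$ ($Z = 3 \left(-5\right)^{2} + 12 \left(2 - 1\right) = 3 \cdot 25 + 12 \cdot 1 = 75 + 12 = 87$)
$-1547733 - \left(\left(Z - \left(-5 - 6\right) 10\right) 163 - 463\right) = -1547733 - \left(\left(87 - \left(-5 - 6\right) 10\right) 163 - 463\right) = -1547733 - \left(\left(87 - \left(-11\right) 10\right) 163 - 463\right) = -1547733 - \left(\left(87 - -110\right) 163 - 463\right) = -1547733 - \left(\left(87 + 110\right) 163 - 463\right) = -1547733 - \left(197 \cdot 163 - 463\right) = -1547733 - \left(32111 - 463\right) = -1547733 - 31648 = -1579381$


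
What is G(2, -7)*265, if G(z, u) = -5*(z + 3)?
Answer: -6625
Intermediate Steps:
G(z, u) = -15 - 5*z (G(z, u) = -5*(3 + z) = -15 - 5*z)
G(2, -7)*265 = (-15 - 5*2)*265 = (-15 - 10)*265 = -25*265 = -6625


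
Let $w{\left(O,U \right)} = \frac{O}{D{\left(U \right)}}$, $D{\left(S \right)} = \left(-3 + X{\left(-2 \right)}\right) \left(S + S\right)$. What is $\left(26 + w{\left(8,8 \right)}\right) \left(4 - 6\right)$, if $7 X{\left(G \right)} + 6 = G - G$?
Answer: $- \frac{1397}{27} \approx -51.741$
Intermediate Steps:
$X{\left(G \right)} = - \frac{6}{7}$ ($X{\left(G \right)} = - \frac{6}{7} + \frac{G - G}{7} = - \frac{6}{7} + \frac{1}{7} \cdot 0 = - \frac{6}{7} + 0 = - \frac{6}{7}$)
$D{\left(S \right)} = - \frac{54 S}{7}$ ($D{\left(S \right)} = \left(-3 - \frac{6}{7}\right) \left(S + S\right) = - \frac{27 \cdot 2 S}{7} = - \frac{54 S}{7}$)
$w{\left(O,U \right)} = - \frac{7 O}{54 U}$ ($w{\left(O,U \right)} = \frac{O}{\left(- \frac{54}{7}\right) U} = O \left(- \frac{7}{54 U}\right) = - \frac{7 O}{54 U}$)
$\left(26 + w{\left(8,8 \right)}\right) \left(4 - 6\right) = \left(26 - \frac{28}{27 \cdot 8}\right) \left(4 - 6\right) = \left(26 - \frac{28}{27} \cdot \frac{1}{8}\right) \left(-2\right) = \left(26 - \frac{7}{54}\right) \left(-2\right) = \frac{1397}{54} \left(-2\right) = - \frac{1397}{27}$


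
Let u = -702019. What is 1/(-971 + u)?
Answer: -1/702990 ≈ -1.4225e-6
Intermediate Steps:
1/(-971 + u) = 1/(-971 - 702019) = 1/(-702990) = -1/702990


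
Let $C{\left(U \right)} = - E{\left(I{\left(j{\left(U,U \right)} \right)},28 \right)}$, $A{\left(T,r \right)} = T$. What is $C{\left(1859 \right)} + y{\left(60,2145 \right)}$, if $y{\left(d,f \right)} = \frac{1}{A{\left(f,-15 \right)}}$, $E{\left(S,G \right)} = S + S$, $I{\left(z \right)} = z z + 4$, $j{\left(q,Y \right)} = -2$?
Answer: $- \frac{34319}{2145} \approx -16.0$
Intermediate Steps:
$I{\left(z \right)} = 4 + z^{2}$ ($I{\left(z \right)} = z^{2} + 4 = 4 + z^{2}$)
$E{\left(S,G \right)} = 2 S$
$C{\left(U \right)} = -16$ ($C{\left(U \right)} = - 2 \left(4 + \left(-2\right)^{2}\right) = - 2 \left(4 + 4\right) = - 2 \cdot 8 = \left(-1\right) 16 = -16$)
$y{\left(d,f \right)} = \frac{1}{f}$
$C{\left(1859 \right)} + y{\left(60,2145 \right)} = -16 + \frac{1}{2145} = - \frac{34319}{2145}$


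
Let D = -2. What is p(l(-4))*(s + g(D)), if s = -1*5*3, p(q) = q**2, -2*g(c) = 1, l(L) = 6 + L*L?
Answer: -7502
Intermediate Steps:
l(L) = 6 + L**2
g(c) = -1/2 (g(c) = -1/2*1 = -1/2)
s = -15 (s = -5*3 = -15)
p(l(-4))*(s + g(D)) = (6 + (-4)**2)**2*(-15 - 1/2) = (6 + 16)**2*(-31/2) = 22**2*(-31/2) = 484*(-31/2) = -7502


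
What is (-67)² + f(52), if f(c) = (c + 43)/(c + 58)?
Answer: 98777/22 ≈ 4489.9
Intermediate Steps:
f(c) = (43 + c)/(58 + c)
(-67)² + f(52) = (-67)² + (43 + 52)/(58 + 52) = 4489 + 95/110 = 4489 + (1/110)*95 = 4489 + 19/22 = 98777/22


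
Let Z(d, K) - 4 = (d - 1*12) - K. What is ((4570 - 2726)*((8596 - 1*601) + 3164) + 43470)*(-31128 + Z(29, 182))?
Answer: -645200018474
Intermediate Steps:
Z(d, K) = -8 + d - K (Z(d, K) = 4 + ((d - 1*12) - K) = 4 + ((d - 12) - K) = 4 + ((-12 + d) - K) = 4 + (-12 + d - K) = -8 + d - K)
((4570 - 2726)*((8596 - 1*601) + 3164) + 43470)*(-31128 + Z(29, 182)) = ((4570 - 2726)*((8596 - 1*601) + 3164) + 43470)*(-31128 + (-8 + 29 - 1*182)) = (1844*((8596 - 601) + 3164) + 43470)*(-31128 + (-8 + 29 - 182)) = (1844*(7995 + 3164) + 43470)*(-31128 - 161) = (1844*11159 + 43470)*(-31289) = (20577196 + 43470)*(-31289) = 20620666*(-31289) = -645200018474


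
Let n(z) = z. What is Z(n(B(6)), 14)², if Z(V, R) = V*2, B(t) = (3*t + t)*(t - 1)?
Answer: 57600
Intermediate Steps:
B(t) = 4*t*(-1 + t) (B(t) = (4*t)*(-1 + t) = 4*t*(-1 + t))
Z(V, R) = 2*V
Z(n(B(6)), 14)² = (2*(4*6*(-1 + 6)))² = (2*(4*6*5))² = (2*120)² = 240² = 57600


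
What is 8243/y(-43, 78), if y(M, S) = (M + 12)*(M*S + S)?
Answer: 8243/101556 ≈ 0.081167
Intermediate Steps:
y(M, S) = (12 + M)*(S + M*S)
8243/y(-43, 78) = 8243/((78*(12 + (-43)**2 + 13*(-43)))) = 8243/((78*(12 + 1849 - 559))) = 8243/((78*1302)) = 8243/101556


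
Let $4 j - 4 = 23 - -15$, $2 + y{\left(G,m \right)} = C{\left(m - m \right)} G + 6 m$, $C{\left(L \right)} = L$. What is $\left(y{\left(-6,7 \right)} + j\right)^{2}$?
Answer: $\frac{10201}{4} \approx 2550.3$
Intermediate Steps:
$y{\left(G,m \right)} = -2 + 6 m$ ($y{\left(G,m \right)} = -2 + \left(\left(m - m\right) G + 6 m\right) = -2 + \left(0 G + 6 m\right) = -2 + \left(0 + 6 m\right) = -2 + 6 m$)
$j = \frac{21}{2}$ ($j = 1 + \frac{23 - -15}{4} = 1 + \frac{23 + 15}{4} = 1 + \frac{1}{4} \cdot 38 = 1 + \frac{19}{2} = \frac{21}{2} \approx 10.5$)
$\left(y{\left(-6,7 \right)} + j\right)^{2} = \left(\left(-2 + 6 \cdot 7\right) + \frac{21}{2}\right)^{2} = \left(\left(-2 + 42\right) + \frac{21}{2}\right)^{2} = \left(40 + \frac{21}{2}\right)^{2} = \left(\frac{101}{2}\right)^{2} = \frac{10201}{4}$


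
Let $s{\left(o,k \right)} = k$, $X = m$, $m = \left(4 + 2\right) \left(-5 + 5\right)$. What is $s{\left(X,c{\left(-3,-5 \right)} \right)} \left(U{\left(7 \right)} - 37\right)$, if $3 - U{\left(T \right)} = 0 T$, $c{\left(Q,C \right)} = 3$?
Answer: $-102$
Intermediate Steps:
$U{\left(T \right)} = 3$ ($U{\left(T \right)} = 3 - 0 T = 3 - 0 = 3 + 0 = 3$)
$m = 0$ ($m = 6 \cdot 0 = 0$)
$X = 0$
$s{\left(X,c{\left(-3,-5 \right)} \right)} \left(U{\left(7 \right)} - 37\right) = 3 \left(3 - 37\right) = 3 \left(-34\right) = -102$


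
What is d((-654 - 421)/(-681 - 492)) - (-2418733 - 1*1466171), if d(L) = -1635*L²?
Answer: 1781154209647/458643 ≈ 3.8835e+6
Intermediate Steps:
d((-654 - 421)/(-681 - 492)) - (-2418733 - 1*1466171) = -1635*(-654 - 421)²/(-681 - 492)² - (-2418733 - 1*1466171) = -1635*(-1075/(-1173))² - (-2418733 - 1466171) = -1635*(-1075*(-1/1173))² - 1*(-3884904) = -1635*(1075/1173)² + 3884904 = -1635*1155625/1375929 + 3884904 = -629815625/458643 + 3884904 = 1781154209647/458643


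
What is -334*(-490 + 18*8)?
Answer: 115564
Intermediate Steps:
-334*(-490 + 18*8) = -334*(-490 + 144) = -334*(-346) = 115564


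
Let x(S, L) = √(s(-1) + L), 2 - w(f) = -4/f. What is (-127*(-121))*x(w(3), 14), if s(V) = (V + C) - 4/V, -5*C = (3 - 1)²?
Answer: 138303*√5/5 ≈ 61851.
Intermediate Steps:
C = -⅘ (C = -(3 - 1)²/5 = -⅕*2² = -⅕*4 = -⅘ ≈ -0.80000)
w(f) = 2 + 4/f (w(f) = 2 - (-4)/f = 2 + 4/f)
s(V) = -⅘ + V - 4/V (s(V) = (V - ⅘) - 4/V = (-⅘ + V) - 4/V = -⅘ + V - 4/V)
x(S, L) = √(11/5 + L) (x(S, L) = √((-⅘ - 1 - 4/(-1)) + L) = √((-⅘ - 1 - 4*(-1)) + L) = √((-⅘ - 1 + 4) + L) = √(11/5 + L))
(-127*(-121))*x(w(3), 14) = (-127*(-121))*(√(55 + 25*14)/5) = 15367*(√(55 + 350)/5) = 15367*(√405/5) = 15367*((9*√5)/5) = 15367*(9*√5/5) = 138303*√5/5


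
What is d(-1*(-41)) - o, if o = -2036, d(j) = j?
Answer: 2077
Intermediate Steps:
d(-1*(-41)) - o = -1*(-41) - 1*(-2036) = 41 + 2036 = 2077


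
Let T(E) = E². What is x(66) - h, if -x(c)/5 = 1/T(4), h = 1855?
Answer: -29685/16 ≈ -1855.3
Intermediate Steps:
x(c) = -5/16 (x(c) = -5/(4²) = -5/16)
x(66) - h = -5/16 - 1*1855 = -5/16 - 1855 = -29685/16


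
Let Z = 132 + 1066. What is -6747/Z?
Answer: -6747/1198 ≈ -5.6319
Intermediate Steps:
Z = 1198
-6747/Z = -6747/1198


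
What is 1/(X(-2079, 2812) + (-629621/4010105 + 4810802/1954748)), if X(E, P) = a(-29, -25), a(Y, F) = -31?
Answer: -3919372364270/112470007910519 ≈ -0.034848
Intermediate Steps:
X(E, P) = -31
1/(X(-2079, 2812) + (-629621/4010105 + 4810802/1954748)) = 1/(-31 + (-629621/4010105 + 4810802/1954748)) = 1/(-31 + (-629621*1/4010105 + 4810802*(1/1954748))) = 1/(-31 + (-629621/4010105 + 2405401/977374)) = 1/(-31 + 9030535381851/3919372364270) = 1/(-112470007910519/3919372364270) = -3919372364270/112470007910519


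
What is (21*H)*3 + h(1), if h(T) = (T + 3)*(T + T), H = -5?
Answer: -307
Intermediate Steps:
h(T) = 2*T*(3 + T) (h(T) = (3 + T)*(2*T) = 2*T*(3 + T))
(21*H)*3 + h(1) = (21*(-5))*3 + 2*1*(3 + 1) = -105*3 + 2*1*4 = -315 + 8 = -307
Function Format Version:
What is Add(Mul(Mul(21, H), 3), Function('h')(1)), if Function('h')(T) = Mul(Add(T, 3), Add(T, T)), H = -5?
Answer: -307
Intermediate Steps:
Function('h')(T) = Mul(2, T, Add(3, T)) (Function('h')(T) = Mul(Add(3, T), Mul(2, T)) = Mul(2, T, Add(3, T)))
Add(Mul(Mul(21, H), 3), Function('h')(1)) = Add(Mul(Mul(21, -5), 3), Mul(2, 1, Add(3, 1))) = Add(Mul(-105, 3), Mul(2, 1, 4)) = Add(-315, 8) = -307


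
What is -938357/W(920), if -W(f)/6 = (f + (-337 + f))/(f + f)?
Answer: 863288440/4509 ≈ 1.9146e+5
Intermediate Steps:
W(f) = -3*(-337 + 2*f)/f (W(f) = -6*(f + (-337 + f))/(f + f) = -6*(-337 + 2*f)/(2*f) = -6*(-337 + 2*f)*1/(2*f) = -3*(-337 + 2*f)/f)
-938357/W(920) = -938357/(-6 + 1011/920) = -938357/(-4509/920) = -938357*(-920/4509) = 863288440/4509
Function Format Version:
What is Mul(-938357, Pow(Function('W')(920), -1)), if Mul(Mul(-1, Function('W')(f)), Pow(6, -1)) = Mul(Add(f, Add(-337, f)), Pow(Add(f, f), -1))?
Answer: Rational(863288440, 4509) ≈ 1.9146e+5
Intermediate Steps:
Function('W')(f) = Mul(-3, Pow(f, -1), Add(-337, Mul(2, f))) (Function('W')(f) = Mul(-6, Mul(Add(f, Add(-337, f)), Pow(Add(f, f), -1))) = Mul(-6, Mul(Add(-337, Mul(2, f)), Pow(Mul(2, f), -1))) = Mul(-6, Mul(Add(-337, Mul(2, f)), Mul(Rational(1, 2), Pow(f, -1)))) = Mul(-6, Mul(Rational(1, 2), Pow(f, -1), Add(-337, Mul(2, f)))) = Mul(-3, Pow(f, -1), Add(-337, Mul(2, f))))
Mul(-938357, Pow(Function('W')(920), -1)) = Mul(-938357, Pow(Add(-6, Mul(1011, Pow(920, -1))), -1)) = Mul(-938357, Pow(Add(-6, Mul(1011, Rational(1, 920))), -1)) = Mul(-938357, Pow(Add(-6, Rational(1011, 920)), -1)) = Mul(-938357, Pow(Rational(-4509, 920), -1)) = Mul(-938357, Rational(-920, 4509)) = Rational(863288440, 4509)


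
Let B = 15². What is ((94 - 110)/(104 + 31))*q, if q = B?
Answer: -80/3 ≈ -26.667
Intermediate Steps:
B = 225
q = 225
((94 - 110)/(104 + 31))*q = ((94 - 110)/(104 + 31))*225 = -16/135*225 = -80/3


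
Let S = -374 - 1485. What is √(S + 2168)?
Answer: √309 ≈ 17.578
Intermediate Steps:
S = -1859
√(S + 2168) = √(-1859 + 2168) = √309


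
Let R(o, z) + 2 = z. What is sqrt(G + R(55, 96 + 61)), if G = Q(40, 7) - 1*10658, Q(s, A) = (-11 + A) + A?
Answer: 10*I*sqrt(105) ≈ 102.47*I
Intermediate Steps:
R(o, z) = -2 + z
Q(s, A) = -11 + 2*A
G = -10655 (G = (-11 + 2*7) - 1*10658 = (-11 + 14) - 10658 = 3 - 10658 = -10655)
sqrt(G + R(55, 96 + 61)) = sqrt(-10655 + (-2 + (96 + 61))) = sqrt(-10655 + (-2 + 157)) = sqrt(-10655 + 155) = sqrt(-10500) = 10*I*sqrt(105)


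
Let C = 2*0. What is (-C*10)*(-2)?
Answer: 0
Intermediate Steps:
C = 0
(-C*10)*(-2) = (-1*0*10)*(-2) = (0*10)*(-2) = 0*(-2) = 0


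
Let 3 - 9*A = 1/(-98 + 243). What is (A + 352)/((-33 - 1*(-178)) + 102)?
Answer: 459794/322335 ≈ 1.4264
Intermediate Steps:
A = 434/1305 (A = 1/3 - 1/(9*(-98 + 243)) = 1/3 - 1/9/145 = 1/3 - 1/9*1/145 = 1/3 - 1/1305 = 434/1305 ≈ 0.33257)
(A + 352)/((-33 - 1*(-178)) + 102) = (434/1305 + 352)/((-33 - 1*(-178)) + 102) = 459794/(1305*((-33 + 178) + 102)) = 459794/(1305*(145 + 102)) = (459794/1305)/247 = (459794/1305)*(1/247) = 459794/322335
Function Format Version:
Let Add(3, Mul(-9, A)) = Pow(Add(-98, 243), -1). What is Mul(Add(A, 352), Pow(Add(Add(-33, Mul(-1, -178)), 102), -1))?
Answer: Rational(459794, 322335) ≈ 1.4264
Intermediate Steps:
A = Rational(434, 1305) (A = Add(Rational(1, 3), Mul(Rational(-1, 9), Pow(Add(-98, 243), -1))) = Add(Rational(1, 3), Mul(Rational(-1, 9), Pow(145, -1))) = Add(Rational(1, 3), Mul(Rational(-1, 9), Rational(1, 145))) = Add(Rational(1, 3), Rational(-1, 1305)) = Rational(434, 1305) ≈ 0.33257)
Mul(Add(A, 352), Pow(Add(Add(-33, Mul(-1, -178)), 102), -1)) = Mul(Add(Rational(434, 1305), 352), Pow(Add(Add(-33, Mul(-1, -178)), 102), -1)) = Mul(Rational(459794, 1305), Pow(Add(Add(-33, 178), 102), -1)) = Mul(Rational(459794, 1305), Pow(Add(145, 102), -1)) = Mul(Rational(459794, 1305), Pow(247, -1)) = Mul(Rational(459794, 1305), Rational(1, 247)) = Rational(459794, 322335)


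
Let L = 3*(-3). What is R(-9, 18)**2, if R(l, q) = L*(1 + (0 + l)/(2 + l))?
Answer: 20736/49 ≈ 423.18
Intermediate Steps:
L = -9
R(l, q) = -9 - 9*l/(2 + l) (R(l, q) = -9*(1 + (0 + l)/(2 + l)) = -9*(1 + l/(2 + l)) = -9 - 9*l/(2 + l))
R(-9, 18)**2 = (18*(-1 - 1*(-9))/(2 - 9))**2 = (18*(-1 + 9)/(-7))**2 = (18*(-1/7)*8)**2 = (-144/7)**2 = 20736/49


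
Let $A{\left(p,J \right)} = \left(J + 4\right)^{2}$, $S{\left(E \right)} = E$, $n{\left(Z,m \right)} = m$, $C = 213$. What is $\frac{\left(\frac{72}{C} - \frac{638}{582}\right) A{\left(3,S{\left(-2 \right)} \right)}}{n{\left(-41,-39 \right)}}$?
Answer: $\frac{4820}{61983} \approx 0.077763$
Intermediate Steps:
$A{\left(p,J \right)} = \left(4 + J\right)^{2}$
$\frac{\left(\frac{72}{C} - \frac{638}{582}\right) A{\left(3,S{\left(-2 \right)} \right)}}{n{\left(-41,-39 \right)}} = \frac{\left(\frac{72}{213} - \frac{638}{582}\right) \left(4 - 2\right)^{2}}{-39} = \left(72 \cdot \frac{1}{213} - \frac{319}{291}\right) 2^{2} \left(- \frac{1}{39}\right) = \left(\frac{24}{71} - \frac{319}{291}\right) 4 \left(- \frac{1}{39}\right) = \left(- \frac{15665}{20661}\right) 4 \left(- \frac{1}{39}\right) = \left(- \frac{62660}{20661}\right) \left(- \frac{1}{39}\right) = \frac{4820}{61983}$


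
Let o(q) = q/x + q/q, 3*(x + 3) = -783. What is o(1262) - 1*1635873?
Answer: -215935735/132 ≈ -1.6359e+6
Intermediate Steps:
x = -264 (x = -3 + (1/3)*(-783) = -3 - 261 = -264)
o(q) = 1 - q/264 (o(q) = q/(-264) + q/q = q*(-1/264) + 1 = -q/264 + 1 = 1 - q/264)
o(1262) - 1*1635873 = (1 - 1/264*1262) - 1*1635873 = (1 - 631/132) - 1635873 = -499/132 - 1635873 = -215935735/132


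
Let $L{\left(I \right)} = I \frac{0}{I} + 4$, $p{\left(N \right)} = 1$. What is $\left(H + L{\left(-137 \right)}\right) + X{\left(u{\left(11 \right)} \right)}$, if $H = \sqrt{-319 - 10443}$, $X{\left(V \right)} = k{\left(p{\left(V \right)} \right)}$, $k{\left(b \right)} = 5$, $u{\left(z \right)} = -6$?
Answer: $9 + i \sqrt{10762} \approx 9.0 + 103.74 i$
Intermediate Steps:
$X{\left(V \right)} = 5$
$L{\left(I \right)} = 4$ ($L{\left(I \right)} = I 0 + 4 = 0 + 4 = 4$)
$H = i \sqrt{10762}$ ($H = \sqrt{-10762} = i \sqrt{10762} \approx 103.74 i$)
$\left(H + L{\left(-137 \right)}\right) + X{\left(u{\left(11 \right)} \right)} = \left(i \sqrt{10762} + 4\right) + 5 = \left(4 + i \sqrt{10762}\right) + 5 = 9 + i \sqrt{10762}$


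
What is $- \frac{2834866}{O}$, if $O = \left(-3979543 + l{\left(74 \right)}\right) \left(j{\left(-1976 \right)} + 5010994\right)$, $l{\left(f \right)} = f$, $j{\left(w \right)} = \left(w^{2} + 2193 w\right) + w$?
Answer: $\frac{1417433}{9113433689997} \approx 1.5553 \cdot 10^{-7}$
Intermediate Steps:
$j{\left(w \right)} = w^{2} + 2194 w$
$O = -18226867379994$ ($O = \left(-3979543 + 74\right) \left(- 1976 \left(2194 - 1976\right) + 5010994\right) = - 3979469 \left(\left(-1976\right) 218 + 5010994\right) = - 3979469 \left(-430768 + 5010994\right) = \left(-3979469\right) 4580226 = -18226867379994$)
$- \frac{2834866}{O} = - \frac{2834866}{-18226867379994} = \left(-2834866\right) \left(- \frac{1}{18226867379994}\right) = \frac{1417433}{9113433689997}$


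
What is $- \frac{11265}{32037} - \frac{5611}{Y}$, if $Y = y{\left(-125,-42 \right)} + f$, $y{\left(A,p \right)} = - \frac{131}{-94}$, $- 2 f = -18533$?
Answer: $- \frac{4451878048}{4651676289} \approx -0.95705$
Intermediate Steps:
$f = \frac{18533}{2}$ ($f = \left(- \frac{1}{2}\right) \left(-18533\right) = \frac{18533}{2} \approx 9266.5$)
$y{\left(A,p \right)} = \frac{131}{94}$ ($y{\left(A,p \right)} = \left(-131\right) \left(- \frac{1}{94}\right) = \frac{131}{94}$)
$Y = \frac{435591}{47}$ ($Y = \frac{131}{94} + \frac{18533}{2} = \frac{435591}{47} \approx 9267.9$)
$- \frac{11265}{32037} - \frac{5611}{Y} = - \frac{11265}{32037} - \frac{5611}{\frac{435591}{47}} = \left(-11265\right) \frac{1}{32037} - \frac{263717}{435591} = - \frac{3755}{10679} - \frac{263717}{435591} = - \frac{4451878048}{4651676289}$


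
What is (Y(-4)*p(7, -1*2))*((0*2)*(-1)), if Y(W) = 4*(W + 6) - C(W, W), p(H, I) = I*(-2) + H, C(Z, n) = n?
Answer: 0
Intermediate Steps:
p(H, I) = H - 2*I (p(H, I) = -2*I + H = H - 2*I)
Y(W) = 24 + 3*W (Y(W) = 4*(W + 6) - W = 4*(6 + W) - W = (24 + 4*W) - W = 24 + 3*W)
(Y(-4)*p(7, -1*2))*((0*2)*(-1)) = ((24 + 3*(-4))*(7 - (-2)*2))*((0*2)*(-1)) = ((24 - 12)*(7 - 2*(-2)))*(0*(-1)) = (12*(7 + 4))*0 = (12*11)*0 = 132*0 = 0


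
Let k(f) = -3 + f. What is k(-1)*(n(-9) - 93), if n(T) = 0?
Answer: 372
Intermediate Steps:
k(-1)*(n(-9) - 93) = (-3 - 1)*(0 - 93) = -4*(-93) = 372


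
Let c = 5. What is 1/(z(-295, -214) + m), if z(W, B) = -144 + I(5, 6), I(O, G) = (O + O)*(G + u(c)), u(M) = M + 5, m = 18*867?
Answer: 1/15622 ≈ 6.4012e-5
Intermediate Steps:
m = 15606
u(M) = 5 + M
I(O, G) = 2*O*(10 + G) (I(O, G) = (O + O)*(G + (5 + 5)) = (2*O)*(G + 10) = (2*O)*(10 + G) = 2*O*(10 + G))
z(W, B) = 16 (z(W, B) = -144 + 2*5*(10 + 6) = -144 + 2*5*16 = -144 + 160 = 16)
1/(z(-295, -214) + m) = 1/(16 + 15606) = 1/15622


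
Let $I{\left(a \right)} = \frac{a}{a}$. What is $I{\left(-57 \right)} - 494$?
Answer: $-493$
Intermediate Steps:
$I{\left(a \right)} = 1$
$I{\left(-57 \right)} - 494 = 1 - 494 = -493$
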